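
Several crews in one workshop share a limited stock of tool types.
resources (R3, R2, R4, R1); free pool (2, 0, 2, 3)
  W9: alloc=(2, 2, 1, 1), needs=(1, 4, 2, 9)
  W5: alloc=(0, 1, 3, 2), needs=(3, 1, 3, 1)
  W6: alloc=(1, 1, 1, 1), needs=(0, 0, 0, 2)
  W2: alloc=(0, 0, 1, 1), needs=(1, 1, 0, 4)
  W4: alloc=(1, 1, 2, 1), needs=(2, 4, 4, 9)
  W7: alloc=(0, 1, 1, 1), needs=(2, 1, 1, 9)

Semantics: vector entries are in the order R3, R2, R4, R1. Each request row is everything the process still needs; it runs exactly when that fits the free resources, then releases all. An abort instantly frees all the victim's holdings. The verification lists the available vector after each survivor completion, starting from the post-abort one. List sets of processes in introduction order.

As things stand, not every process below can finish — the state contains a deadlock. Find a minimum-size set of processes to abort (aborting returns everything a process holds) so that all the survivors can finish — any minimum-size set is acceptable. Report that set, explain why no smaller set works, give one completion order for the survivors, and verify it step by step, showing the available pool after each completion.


Minimum abort set: W9 and W4.
Key observation: no ordering could ever have run W7 before the abort of W9 and W4; with (3, 3, 3, 2) back in the pool it fits at step 4.
Why nothing smaller works — every single abort fails: W9 alone leaves W4 blocked (short on R1); W5 alone leaves W9 blocked (short on R2 and R1); W6 alone leaves W9 blocked (short on R2 and R1); W2 alone leaves W9 blocked (short on R2 and R1); W4 alone leaves W9 blocked (short on R2 and R1); W7 alone leaves W9 blocked (short on R2 and R1).
The survivors complete as W6, W2, W5, W7. Walking it through (starting from the post-abort pool):
  pool = (5, 3, 5, 5)
  W6: need (0, 0, 0, 2) fits (5, 3, 5, 5); releases (1, 1, 1, 1), pool now (6, 4, 6, 6)
  W2: need (1, 1, 0, 4) fits (6, 4, 6, 6); releases (0, 0, 1, 1), pool now (6, 4, 7, 7)
  W5: need (3, 1, 3, 1) fits (6, 4, 7, 7); releases (0, 1, 3, 2), pool now (6, 5, 10, 9)
  W7: need (2, 1, 1, 9) fits (6, 5, 10, 9); releases (0, 1, 1, 1), pool now (6, 6, 11, 10)


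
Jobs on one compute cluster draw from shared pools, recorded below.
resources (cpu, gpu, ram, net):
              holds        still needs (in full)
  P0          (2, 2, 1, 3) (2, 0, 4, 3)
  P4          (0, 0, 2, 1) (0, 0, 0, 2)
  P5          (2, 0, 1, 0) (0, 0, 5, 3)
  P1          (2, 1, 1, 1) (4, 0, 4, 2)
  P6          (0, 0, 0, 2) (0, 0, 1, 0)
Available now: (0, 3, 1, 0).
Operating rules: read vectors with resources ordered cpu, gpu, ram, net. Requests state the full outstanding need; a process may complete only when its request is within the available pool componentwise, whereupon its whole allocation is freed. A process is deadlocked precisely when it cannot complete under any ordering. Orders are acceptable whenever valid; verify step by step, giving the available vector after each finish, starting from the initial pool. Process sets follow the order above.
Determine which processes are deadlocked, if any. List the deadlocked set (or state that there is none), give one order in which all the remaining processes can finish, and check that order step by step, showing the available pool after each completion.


Deadlocked: P0, P5 and P1.
Key observation: the wall is ram: completing P6, P4 brings the pool only to (0, 3, 3, 3), and all the rest need more.
A valid finishing order for the others: P6, P4. Step-by-step check:
  pool = (0, 3, 1, 0)
  P6 needs (0, 0, 1, 0) <= (0, 3, 1, 0) -> finishes; pool += (0, 0, 0, 2) = (0, 3, 1, 2)
  P4 needs (0, 0, 0, 2) <= (0, 3, 1, 2) -> finishes; pool += (0, 0, 2, 1) = (0, 3, 3, 3)
The stuck group stays short no matter what:
  P0 still needs (2, 0, 4, 3) but only (0, 3, 3, 3) is free — short on cpu and ram
  P5 still needs (0, 0, 5, 3) but only (0, 3, 3, 3) is free — short on ram
  P1 still needs (4, 0, 4, 2) but only (0, 3, 3, 3) is free — short on cpu and ram


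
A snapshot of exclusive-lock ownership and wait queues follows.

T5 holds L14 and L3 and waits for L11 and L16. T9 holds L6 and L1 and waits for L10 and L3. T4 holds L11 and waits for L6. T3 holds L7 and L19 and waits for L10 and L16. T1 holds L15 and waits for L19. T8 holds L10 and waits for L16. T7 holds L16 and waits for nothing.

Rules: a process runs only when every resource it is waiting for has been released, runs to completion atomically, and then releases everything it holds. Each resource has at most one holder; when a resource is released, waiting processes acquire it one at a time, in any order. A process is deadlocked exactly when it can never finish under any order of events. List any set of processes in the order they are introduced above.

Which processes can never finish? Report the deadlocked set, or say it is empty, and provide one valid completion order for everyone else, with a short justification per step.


Deadlocked: T5, T9 and T4.
Key observation: nobody on the ring T5 -> T4 -> T9 -> T5 can start until another member finishes, which never happens; no other process is dragged down with it.
One completion order for the rest: T7, T8, T3, T1.
Step-by-step check:
  T7: no waits; runs immediately, freeing L16
  T8: everything it awaited (L16) is free; runs, freeing L10
  T3: everything it awaited (L10 and L16) is free; runs, freeing L7 and L19
  T1: everything it awaited (L19) is free; runs, freeing L15


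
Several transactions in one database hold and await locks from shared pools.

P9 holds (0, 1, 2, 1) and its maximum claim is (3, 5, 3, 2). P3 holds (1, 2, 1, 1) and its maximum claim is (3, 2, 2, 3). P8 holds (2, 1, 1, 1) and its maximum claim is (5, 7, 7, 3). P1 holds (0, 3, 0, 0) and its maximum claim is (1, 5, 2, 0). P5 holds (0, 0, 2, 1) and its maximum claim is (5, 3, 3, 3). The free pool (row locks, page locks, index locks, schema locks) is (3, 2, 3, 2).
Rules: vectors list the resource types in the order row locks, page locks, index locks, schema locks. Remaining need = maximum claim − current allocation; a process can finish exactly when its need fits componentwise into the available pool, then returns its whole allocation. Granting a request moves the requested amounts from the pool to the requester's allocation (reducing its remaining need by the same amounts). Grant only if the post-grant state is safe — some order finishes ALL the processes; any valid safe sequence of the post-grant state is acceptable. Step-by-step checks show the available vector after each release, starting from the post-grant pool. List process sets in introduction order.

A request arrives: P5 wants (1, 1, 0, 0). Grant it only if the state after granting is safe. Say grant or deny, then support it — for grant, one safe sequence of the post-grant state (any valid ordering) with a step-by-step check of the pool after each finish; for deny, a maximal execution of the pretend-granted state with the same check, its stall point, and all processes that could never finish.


GRANT. The post-grant state is safe; one safe sequence: P3, P1, P9, P8, P5.
Key observation: after the grant the pool drops to (2, 1, 3, 2), which still lets P3 finish first and unwind the rest.
Step-by-step check of the post-grant state:
  pool = (2, 1, 3, 2)
  P3: need (2, 0, 1, 2) fits (2, 1, 3, 2); releases (1, 2, 1, 1), pool now (3, 3, 4, 3)
  P1: need (1, 2, 2, 0) fits (3, 3, 4, 3); releases (0, 3, 0, 0), pool now (3, 6, 4, 3)
  P9: need (3, 4, 1, 1) fits (3, 6, 4, 3); releases (0, 1, 2, 1), pool now (3, 7, 6, 4)
  P8: need (3, 6, 6, 2) fits (3, 7, 6, 4); releases (2, 1, 1, 1), pool now (5, 8, 7, 5)
  P5: need (4, 2, 1, 2) fits (5, 8, 7, 5); releases (1, 1, 2, 1), pool now (6, 9, 9, 6)


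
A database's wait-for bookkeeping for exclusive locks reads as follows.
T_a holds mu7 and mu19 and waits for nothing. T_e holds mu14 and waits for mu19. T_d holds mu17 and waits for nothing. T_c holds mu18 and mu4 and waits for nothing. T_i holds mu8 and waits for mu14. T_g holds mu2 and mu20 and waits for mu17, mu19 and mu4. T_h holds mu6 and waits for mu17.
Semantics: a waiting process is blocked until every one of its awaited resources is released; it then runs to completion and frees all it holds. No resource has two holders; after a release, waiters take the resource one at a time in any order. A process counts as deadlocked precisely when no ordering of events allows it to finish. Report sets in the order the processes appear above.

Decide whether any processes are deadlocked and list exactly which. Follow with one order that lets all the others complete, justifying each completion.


Nothing here is deadlocked.
Key observation: the waits form no ring: some process can always run, and its releases unblock the others one by one.
The rest can finish in the order T_d, T_a, T_h, T_e, T_c, T_i, T_g.
Walking it through:
  T_d: no waits; runs immediately, freeing mu17
  T_a: no waits; runs immediately, freeing mu7 and mu19
  T_h: everything it awaited (mu17) is free; runs, freeing mu6
  T_e: everything it awaited (mu19) is free; runs, freeing mu14
  T_c: no waits; runs immediately, freeing mu18 and mu4
  T_i: everything it awaited (mu14) is free; runs, freeing mu8
  T_g: everything it awaited (mu17, mu19 and mu4) is free; runs, freeing mu2 and mu20


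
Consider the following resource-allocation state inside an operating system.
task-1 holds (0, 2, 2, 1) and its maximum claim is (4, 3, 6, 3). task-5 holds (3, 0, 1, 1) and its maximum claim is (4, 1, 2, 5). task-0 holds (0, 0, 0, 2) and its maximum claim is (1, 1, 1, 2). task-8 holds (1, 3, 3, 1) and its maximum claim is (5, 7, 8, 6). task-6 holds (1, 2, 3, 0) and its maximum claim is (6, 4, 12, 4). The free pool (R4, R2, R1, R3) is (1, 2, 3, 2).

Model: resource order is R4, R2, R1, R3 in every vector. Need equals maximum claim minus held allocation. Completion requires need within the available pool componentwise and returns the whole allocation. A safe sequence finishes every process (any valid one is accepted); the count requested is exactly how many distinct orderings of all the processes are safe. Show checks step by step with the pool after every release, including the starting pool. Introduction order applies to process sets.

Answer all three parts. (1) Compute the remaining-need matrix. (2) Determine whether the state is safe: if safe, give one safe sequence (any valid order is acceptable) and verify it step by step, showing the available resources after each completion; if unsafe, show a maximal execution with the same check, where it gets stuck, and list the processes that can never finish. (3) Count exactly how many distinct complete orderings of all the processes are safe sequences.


(1) Need matrix, components ordered R4, R2, R1, R3:
  task-1: (4, 1, 4, 2)
  task-5: (1, 1, 1, 4)
  task-0: (1, 1, 1, 0)
  task-8: (4, 4, 5, 5)
  task-6: (5, 2, 9, 4)
(2) SAFE — a valid safe sequence is task-0, task-5, task-1, task-8, task-6.
Key observation: reading the order forward, task-0 is the first process whose need (1, 1, 1, 0) meets the free pool (1, 2, 3, 2) exactly on a resource it requests.
Verifying each step:
  pool = (1, 2, 3, 2)
  task-0: need (1, 1, 1, 0) fits (1, 2, 3, 2); releases (0, 0, 0, 2), pool now (1, 2, 3, 4)
  task-5: need (1, 1, 1, 4) fits (1, 2, 3, 4); releases (3, 0, 1, 1), pool now (4, 2, 4, 5)
  task-1: need (4, 1, 4, 2) fits (4, 2, 4, 5); releases (0, 2, 2, 1), pool now (4, 4, 6, 6)
  task-8: need (4, 4, 5, 5) fits (4, 4, 6, 6); releases (1, 3, 3, 1), pool now (5, 7, 9, 7)
  task-6: need (5, 2, 9, 4) fits (5, 7, 9, 7); releases (1, 2, 3, 0), pool now (6, 9, 12, 7)
(3) Exactly 1 of the possible complete orderings is a safe sequence.


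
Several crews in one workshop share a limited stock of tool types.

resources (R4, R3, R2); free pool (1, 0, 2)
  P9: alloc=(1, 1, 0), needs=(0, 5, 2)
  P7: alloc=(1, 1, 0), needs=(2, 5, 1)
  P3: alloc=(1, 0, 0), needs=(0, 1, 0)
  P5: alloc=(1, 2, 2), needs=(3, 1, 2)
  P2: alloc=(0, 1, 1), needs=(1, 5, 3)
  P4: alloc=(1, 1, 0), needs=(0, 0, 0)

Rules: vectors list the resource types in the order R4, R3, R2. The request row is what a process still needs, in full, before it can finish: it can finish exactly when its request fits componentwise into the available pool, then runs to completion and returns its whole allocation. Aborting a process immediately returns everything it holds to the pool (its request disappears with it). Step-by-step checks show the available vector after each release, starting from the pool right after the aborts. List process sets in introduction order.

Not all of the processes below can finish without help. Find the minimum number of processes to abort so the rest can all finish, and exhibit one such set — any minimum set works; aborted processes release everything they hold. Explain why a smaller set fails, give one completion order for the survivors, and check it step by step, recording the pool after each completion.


Minimum abort set: P9 and P7.
Key observation: no ordering could ever have run P2 before the abort of P9 and P7; with (2, 2, 0) back in the pool it fits at step 4.
No one abort is enough; case by case: P9 alone leaves P7 blocked (short on R3); P7 alone leaves P9 blocked (short on R3); P3 alone leaves P9 blocked (short on R3); P5 alone leaves P9 blocked (short on R3); P2 alone leaves P9 blocked (short on R3); P4 alone leaves P9 blocked (short on R3).
One survivor order: P5, P4, P3, P2. Check, step by step (post-abort pool first):
  pool = (3, 2, 2)
  P5: need (3, 1, 2) fits (3, 2, 2); releases (1, 2, 2), pool now (4, 4, 4)
  P4: need (0, 0, 0) fits (4, 4, 4); releases (1, 1, 0), pool now (5, 5, 4)
  P3: need (0, 1, 0) fits (5, 5, 4); releases (1, 0, 0), pool now (6, 5, 4)
  P2: need (1, 5, 3) fits (6, 5, 4); releases (0, 1, 1), pool now (6, 6, 5)


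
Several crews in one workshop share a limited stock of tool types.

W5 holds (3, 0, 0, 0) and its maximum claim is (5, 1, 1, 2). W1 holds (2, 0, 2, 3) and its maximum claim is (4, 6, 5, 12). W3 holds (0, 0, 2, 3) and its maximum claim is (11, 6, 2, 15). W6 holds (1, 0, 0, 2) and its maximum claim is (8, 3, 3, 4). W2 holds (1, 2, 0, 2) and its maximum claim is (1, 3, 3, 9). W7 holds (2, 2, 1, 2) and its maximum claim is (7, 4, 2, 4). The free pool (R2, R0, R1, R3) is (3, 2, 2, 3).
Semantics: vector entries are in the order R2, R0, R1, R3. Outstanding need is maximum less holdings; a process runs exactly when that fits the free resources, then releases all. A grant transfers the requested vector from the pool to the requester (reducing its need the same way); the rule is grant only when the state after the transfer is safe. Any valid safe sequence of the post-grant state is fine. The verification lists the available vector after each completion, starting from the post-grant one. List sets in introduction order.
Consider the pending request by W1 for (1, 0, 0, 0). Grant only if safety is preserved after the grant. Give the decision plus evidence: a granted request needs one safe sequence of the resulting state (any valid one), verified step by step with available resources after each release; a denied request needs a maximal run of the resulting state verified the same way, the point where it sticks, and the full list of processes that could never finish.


GRANT: granting preserves safety; a valid post-grant sequence is W5, W7, W6, W2, W1, W3.
Key observation: after the grant the pool drops to (2, 2, 2, 3), which still lets W5 finish first and unwind the rest.
Verifying the post-grant state step by step:
  pool = (2, 2, 2, 3)
  run W5 (needs (2, 1, 1, 2), free (2, 2, 2, 3)); after release of (3, 0, 0, 0) the pool is (5, 2, 2, 3)
  run W7 (needs (5, 2, 1, 2), free (5, 2, 2, 3)); after release of (2, 2, 1, 2) the pool is (7, 4, 3, 5)
  run W6 (needs (7, 3, 3, 2), free (7, 4, 3, 5)); after release of (1, 0, 0, 2) the pool is (8, 4, 3, 7)
  run W2 (needs (0, 1, 3, 7), free (8, 4, 3, 7)); after release of (1, 2, 0, 2) the pool is (9, 6, 3, 9)
  run W1 (needs (1, 6, 3, 9), free (9, 6, 3, 9)); after release of (3, 0, 2, 3) the pool is (12, 6, 5, 12)
  run W3 (needs (11, 6, 0, 12), free (12, 6, 5, 12)); after release of (0, 0, 2, 3) the pool is (12, 6, 7, 15)


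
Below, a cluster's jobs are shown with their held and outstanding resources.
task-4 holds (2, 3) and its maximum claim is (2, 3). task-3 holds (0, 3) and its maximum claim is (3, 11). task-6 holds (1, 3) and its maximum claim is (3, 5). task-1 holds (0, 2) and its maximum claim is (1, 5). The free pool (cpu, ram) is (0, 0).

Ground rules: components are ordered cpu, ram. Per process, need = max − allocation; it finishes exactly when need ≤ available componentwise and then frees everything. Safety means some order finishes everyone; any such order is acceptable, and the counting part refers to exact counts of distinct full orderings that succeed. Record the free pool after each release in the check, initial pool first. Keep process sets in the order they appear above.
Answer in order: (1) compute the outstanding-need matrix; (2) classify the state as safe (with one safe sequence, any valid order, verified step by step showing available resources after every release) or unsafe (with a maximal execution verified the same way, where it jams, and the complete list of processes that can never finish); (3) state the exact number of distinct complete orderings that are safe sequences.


(1) Remaining need (order cpu, ram):
  task-4: (0, 0)
  task-3: (3, 8)
  task-6: (2, 2)
  task-1: (1, 3)
(2) SAFE — a valid safe sequence is task-4, task-6, task-1, task-3.
Key observation: the first exact fit in this order is task-6 — it needs (2, 2) with (2, 3) free, meeting a requested resource to the last unit.
Walking it through:
  pool = (0, 0)
  task-4 needs (0, 0) <= (0, 0) -> finishes; pool += (2, 3) = (2, 3)
  task-6 needs (2, 2) <= (2, 3) -> finishes; pool += (1, 3) = (3, 6)
  task-1 needs (1, 3) <= (3, 6) -> finishes; pool += (0, 2) = (3, 8)
  task-3 needs (3, 8) <= (3, 8) -> finishes; pool += (0, 3) = (3, 11)
(3) Exactly 2 of the possible complete orderings are safe sequences.


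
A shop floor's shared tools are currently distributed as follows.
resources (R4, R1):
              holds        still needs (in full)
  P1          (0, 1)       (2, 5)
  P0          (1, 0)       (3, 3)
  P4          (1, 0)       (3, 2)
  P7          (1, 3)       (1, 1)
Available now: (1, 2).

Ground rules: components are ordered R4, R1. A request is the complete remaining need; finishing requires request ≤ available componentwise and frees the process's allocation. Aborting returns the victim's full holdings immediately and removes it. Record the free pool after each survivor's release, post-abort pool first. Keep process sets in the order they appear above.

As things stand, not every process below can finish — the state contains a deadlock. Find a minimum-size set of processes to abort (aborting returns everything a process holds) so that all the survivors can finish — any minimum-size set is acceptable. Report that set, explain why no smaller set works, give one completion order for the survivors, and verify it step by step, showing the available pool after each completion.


Abort P4.
Key observation: P0 was stuck for good until P4 gave back (1, 0); in the order shown it finishes at step 2.
Minimality: the empty abort set fails — the state is deadlocked as it stands.
One survivor order: P7, P0, P1. Walking it through (post-abort pool first):
  pool = (2, 2)
  P7: need (1, 1) fits (2, 2); releases (1, 3), pool now (3, 5)
  P0: need (3, 3) fits (3, 5); releases (1, 0), pool now (4, 5)
  P1: need (2, 5) fits (4, 5); releases (0, 1), pool now (4, 6)


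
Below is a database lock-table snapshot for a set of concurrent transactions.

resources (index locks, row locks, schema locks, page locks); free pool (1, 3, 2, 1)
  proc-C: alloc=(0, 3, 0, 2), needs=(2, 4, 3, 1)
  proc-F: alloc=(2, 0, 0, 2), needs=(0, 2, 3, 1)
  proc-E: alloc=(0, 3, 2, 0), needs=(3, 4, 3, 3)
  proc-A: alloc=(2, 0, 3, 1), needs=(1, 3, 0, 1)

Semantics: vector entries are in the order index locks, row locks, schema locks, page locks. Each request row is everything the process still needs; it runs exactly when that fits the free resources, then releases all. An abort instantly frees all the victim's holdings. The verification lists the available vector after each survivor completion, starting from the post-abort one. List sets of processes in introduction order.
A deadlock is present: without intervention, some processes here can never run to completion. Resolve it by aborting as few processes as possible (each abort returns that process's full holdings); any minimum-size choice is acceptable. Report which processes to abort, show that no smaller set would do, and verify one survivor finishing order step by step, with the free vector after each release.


Abort proc-E.
Key observation: proc-C was stuck for good until proc-E gave back (0, 3, 2, 0); in the order shown it finishes at step 3.
No smaller set exists: with zero aborts the deadlock remains.
Survivors finish in the order: proc-F, proc-A, proc-C. Walking it through (pool after the aborts first):
  pool = (1, 6, 4, 1)
  proc-F needs (0, 2, 3, 1) <= (1, 6, 4, 1) -> finishes; pool += (2, 0, 0, 2) = (3, 6, 4, 3)
  proc-A needs (1, 3, 0, 1) <= (3, 6, 4, 3) -> finishes; pool += (2, 0, 3, 1) = (5, 6, 7, 4)
  proc-C needs (2, 4, 3, 1) <= (5, 6, 7, 4) -> finishes; pool += (0, 3, 0, 2) = (5, 9, 7, 6)


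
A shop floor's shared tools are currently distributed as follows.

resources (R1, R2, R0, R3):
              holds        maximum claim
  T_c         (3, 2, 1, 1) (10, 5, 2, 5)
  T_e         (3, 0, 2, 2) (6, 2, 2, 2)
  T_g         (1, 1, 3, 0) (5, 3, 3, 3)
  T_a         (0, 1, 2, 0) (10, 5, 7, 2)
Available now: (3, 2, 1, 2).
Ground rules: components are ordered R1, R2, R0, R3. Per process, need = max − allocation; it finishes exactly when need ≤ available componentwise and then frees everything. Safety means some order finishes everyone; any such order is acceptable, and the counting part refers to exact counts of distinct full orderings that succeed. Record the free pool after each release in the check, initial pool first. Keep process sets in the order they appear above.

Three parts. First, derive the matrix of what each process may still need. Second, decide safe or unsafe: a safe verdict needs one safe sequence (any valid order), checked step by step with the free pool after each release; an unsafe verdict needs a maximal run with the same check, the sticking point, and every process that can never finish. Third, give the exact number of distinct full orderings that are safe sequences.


(1) Remaining need (order R1, R2, R0, R3):
  T_c: (7, 3, 1, 4)
  T_e: (3, 2, 0, 0)
  T_g: (4, 2, 0, 3)
  T_a: (10, 4, 5, 2)
(2) SAFE, for example via the order T_e, T_g, T_c, T_a.
Key observation: the order's first zero-slack moment is T_e ((3, 2, 0, 0) needed, (3, 2, 1, 2) free — a requested resource with nothing to spare).
Walking it through:
  pool = (3, 2, 1, 2)
  T_e needs (3, 2, 0, 0) <= (3, 2, 1, 2) -> finishes; pool += (3, 0, 2, 2) = (6, 2, 3, 4)
  T_g needs (4, 2, 0, 3) <= (6, 2, 3, 4) -> finishes; pool += (1, 1, 3, 0) = (7, 3, 6, 4)
  T_c needs (7, 3, 1, 4) <= (7, 3, 6, 4) -> finishes; pool += (3, 2, 1, 1) = (10, 5, 7, 5)
  T_a needs (10, 4, 5, 2) <= (10, 5, 7, 5) -> finishes; pool += (0, 1, 2, 0) = (10, 6, 9, 5)
(3) Exactly 1 of the possible complete orderings is a safe sequence.


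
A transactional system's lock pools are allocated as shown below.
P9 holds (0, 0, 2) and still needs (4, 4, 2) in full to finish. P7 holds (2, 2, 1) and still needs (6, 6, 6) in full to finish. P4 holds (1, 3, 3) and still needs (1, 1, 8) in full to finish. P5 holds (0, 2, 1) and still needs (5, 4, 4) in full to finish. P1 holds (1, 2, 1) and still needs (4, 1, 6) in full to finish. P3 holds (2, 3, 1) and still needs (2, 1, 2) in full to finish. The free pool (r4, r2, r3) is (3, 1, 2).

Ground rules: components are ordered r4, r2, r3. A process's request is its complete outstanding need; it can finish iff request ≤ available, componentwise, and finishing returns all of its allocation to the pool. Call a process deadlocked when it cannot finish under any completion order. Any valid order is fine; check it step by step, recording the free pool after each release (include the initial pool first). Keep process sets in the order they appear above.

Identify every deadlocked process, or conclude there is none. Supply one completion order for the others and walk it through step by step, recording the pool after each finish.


No process is deadlocked.
Key observation: beginning at P3, releases accumulate fast enough that every process eventually fits.
A valid finishing order for the others: P3, P9, P5, P1, P7, P4. Step-by-step check:
  pool = (3, 1, 2)
  P3: need (2, 1, 2) fits (3, 1, 2); releases (2, 3, 1), pool now (5, 4, 3)
  P9: need (4, 4, 2) fits (5, 4, 3); releases (0, 0, 2), pool now (5, 4, 5)
  P5: need (5, 4, 4) fits (5, 4, 5); releases (0, 2, 1), pool now (5, 6, 6)
  P1: need (4, 1, 6) fits (5, 6, 6); releases (1, 2, 1), pool now (6, 8, 7)
  P7: need (6, 6, 6) fits (6, 8, 7); releases (2, 2, 1), pool now (8, 10, 8)
  P4: need (1, 1, 8) fits (8, 10, 8); releases (1, 3, 3), pool now (9, 13, 11)


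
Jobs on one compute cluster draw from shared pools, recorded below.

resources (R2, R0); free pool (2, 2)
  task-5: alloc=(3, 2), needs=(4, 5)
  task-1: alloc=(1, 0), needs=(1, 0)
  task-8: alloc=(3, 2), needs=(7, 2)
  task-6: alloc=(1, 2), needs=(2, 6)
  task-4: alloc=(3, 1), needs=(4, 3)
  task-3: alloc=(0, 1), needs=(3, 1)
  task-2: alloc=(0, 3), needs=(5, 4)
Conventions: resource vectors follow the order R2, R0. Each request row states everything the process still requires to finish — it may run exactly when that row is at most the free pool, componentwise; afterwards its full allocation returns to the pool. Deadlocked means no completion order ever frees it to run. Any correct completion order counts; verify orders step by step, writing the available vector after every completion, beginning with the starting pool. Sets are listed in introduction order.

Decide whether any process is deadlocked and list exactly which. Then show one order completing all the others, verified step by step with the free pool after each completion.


The deadlocked set is task-5, task-8, task-6, task-4 and task-2.
Key observation: after task-1, task-3 the pool peaks at (3, 3), and each blocked process is short somewhere: task-5 on R2, R0; task-8 on R2; task-6 on R0; task-4 on R2; task-2 on R2, R0.
The rest can finish in the order task-1, task-3. Walking it through:
  pool = (2, 2)
  run task-1 (needs (1, 0), free (2, 2)); after release of (1, 0) the pool is (3, 2)
  run task-3 (needs (3, 1), free (3, 2)); after release of (0, 1) the pool is (3, 3)
None of the blocked processes ever fits:
  task-5 still needs (4, 5) but only (3, 3) is free — short on R2 and R0
  task-8 still needs (7, 2) but only (3, 3) is free — short on R2
  task-6 still needs (2, 6) but only (3, 3) is free — short on R0
  task-4 still needs (4, 3) but only (3, 3) is free — short on R2
  task-2 still needs (5, 4) but only (3, 3) is free — short on R2 and R0


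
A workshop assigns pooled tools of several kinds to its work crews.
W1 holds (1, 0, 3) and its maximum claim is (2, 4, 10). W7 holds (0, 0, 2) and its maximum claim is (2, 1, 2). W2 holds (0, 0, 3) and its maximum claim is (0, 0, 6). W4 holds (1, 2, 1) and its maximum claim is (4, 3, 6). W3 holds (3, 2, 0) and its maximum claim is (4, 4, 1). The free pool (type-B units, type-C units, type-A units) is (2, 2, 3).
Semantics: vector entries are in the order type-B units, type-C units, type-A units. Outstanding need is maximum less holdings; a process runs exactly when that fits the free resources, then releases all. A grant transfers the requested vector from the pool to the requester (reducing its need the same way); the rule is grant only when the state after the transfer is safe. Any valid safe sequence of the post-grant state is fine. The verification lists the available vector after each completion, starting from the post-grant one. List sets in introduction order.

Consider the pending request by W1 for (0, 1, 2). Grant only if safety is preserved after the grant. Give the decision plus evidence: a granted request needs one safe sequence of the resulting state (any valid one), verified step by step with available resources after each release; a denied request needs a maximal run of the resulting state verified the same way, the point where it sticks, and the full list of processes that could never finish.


DENY: after the grant no complete ordering would exist.
Key observation: after W7, W2 the pool peaks at (2, 1, 6), and each blocked process is short somewhere: W1 on type-C units; W4 on type-B units; W3 on type-C units.
On the post-grant state, W7, W2 is a maximal run — nothing extends it. Walking it through:
  pool = (2, 1, 1)
  W7: need (2, 1, 0) fits (2, 1, 1); releases (0, 0, 2), pool now (2, 1, 3)
  W2: need (0, 0, 3) fits (2, 1, 3); releases (0, 0, 3), pool now (2, 1, 6)
  W1 still needs (1, 3, 5) but only (2, 1, 6) is free — short on type-C units
  W4 still needs (3, 1, 5) but only (2, 1, 6) is free — short on type-B units
  W3 still needs (1, 2, 1) but only (2, 1, 6) is free — short on type-C units
Had the request been granted, W1, W4 and W3 could never finish.


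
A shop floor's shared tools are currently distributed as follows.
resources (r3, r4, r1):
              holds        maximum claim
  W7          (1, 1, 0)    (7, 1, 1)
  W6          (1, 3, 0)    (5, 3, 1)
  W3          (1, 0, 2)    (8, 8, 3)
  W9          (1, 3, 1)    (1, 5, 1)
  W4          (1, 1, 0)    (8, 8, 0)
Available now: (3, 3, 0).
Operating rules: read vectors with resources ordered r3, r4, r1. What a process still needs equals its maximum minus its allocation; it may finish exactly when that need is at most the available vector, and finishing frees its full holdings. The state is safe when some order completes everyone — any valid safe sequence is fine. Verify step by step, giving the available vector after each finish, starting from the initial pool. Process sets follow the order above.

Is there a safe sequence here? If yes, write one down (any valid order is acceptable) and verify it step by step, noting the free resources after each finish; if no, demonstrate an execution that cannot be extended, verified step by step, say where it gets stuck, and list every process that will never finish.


The state is UNSAFE.
Key observation: even finishing W9, W6 leaves just (5, 9, 1) free — too little r3 for any of the remaining processes.
The run W9, W6 cannot be extended any further. Check, step by step:
  pool = (3, 3, 0)
  W9 needs (0, 2, 0) <= (3, 3, 0) -> finishes; pool += (1, 3, 1) = (4, 6, 1)
  W6 needs (4, 0, 1) <= (4, 6, 1) -> finishes; pool += (1, 3, 0) = (5, 9, 1)
  W7 cannot run: need (6, 0, 1) vs free (5, 9, 1) (insufficient r3)
  W3 cannot run: need (7, 8, 1) vs free (5, 9, 1) (insufficient r3)
  W4 cannot run: need (7, 7, 0) vs free (5, 9, 1) (insufficient r3)
Never able to finish: W7, W3 and W4.


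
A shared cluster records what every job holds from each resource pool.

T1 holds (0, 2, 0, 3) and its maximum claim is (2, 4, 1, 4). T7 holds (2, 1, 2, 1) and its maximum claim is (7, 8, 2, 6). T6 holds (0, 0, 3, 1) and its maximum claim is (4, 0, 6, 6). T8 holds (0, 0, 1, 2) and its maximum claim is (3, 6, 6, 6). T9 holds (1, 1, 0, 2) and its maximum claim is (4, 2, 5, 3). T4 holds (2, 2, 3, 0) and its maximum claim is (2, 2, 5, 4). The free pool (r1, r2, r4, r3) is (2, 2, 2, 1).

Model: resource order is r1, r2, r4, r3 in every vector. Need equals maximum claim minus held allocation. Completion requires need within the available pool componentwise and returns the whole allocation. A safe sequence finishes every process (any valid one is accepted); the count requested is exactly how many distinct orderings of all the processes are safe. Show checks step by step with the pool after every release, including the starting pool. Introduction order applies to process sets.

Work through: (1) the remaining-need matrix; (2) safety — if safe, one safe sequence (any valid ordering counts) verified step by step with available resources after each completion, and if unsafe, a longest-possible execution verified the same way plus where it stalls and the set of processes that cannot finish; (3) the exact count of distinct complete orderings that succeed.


(1) Remaining need (order r1, r2, r4, r3):
  T1: (2, 2, 1, 1)
  T7: (5, 7, 0, 5)
  T6: (4, 0, 3, 5)
  T8: (3, 6, 5, 4)
  T9: (3, 1, 5, 1)
  T4: (0, 0, 2, 4)
(2) SAFE — a valid safe sequence is T1, T4, T9, T7, T6, T8.
Key observation: the first exact fit in this order is T1 — it needs (2, 2, 1, 1) with (2, 2, 2, 1) free, meeting a requested resource to the last unit.
Step-by-step check:
  pool = (2, 2, 2, 1)
  run T1 (needs (2, 2, 1, 1), free (2, 2, 2, 1)); after release of (0, 2, 0, 3) the pool is (2, 4, 2, 4)
  run T4 (needs (0, 0, 2, 4), free (2, 4, 2, 4)); after release of (2, 2, 3, 0) the pool is (4, 6, 5, 4)
  run T9 (needs (3, 1, 5, 1), free (4, 6, 5, 4)); after release of (1, 1, 0, 2) the pool is (5, 7, 5, 6)
  run T7 (needs (5, 7, 0, 5), free (5, 7, 5, 6)); after release of (2, 1, 2, 1) the pool is (7, 8, 7, 7)
  run T6 (needs (4, 0, 3, 5), free (7, 8, 7, 7)); after release of (0, 0, 3, 1) the pool is (7, 8, 10, 8)
  run T8 (needs (3, 6, 5, 4), free (7, 8, 10, 8)); after release of (0, 0, 1, 2) the pool is (7, 8, 11, 10)
(3) Exactly 9 of the possible complete orderings are safe sequences.


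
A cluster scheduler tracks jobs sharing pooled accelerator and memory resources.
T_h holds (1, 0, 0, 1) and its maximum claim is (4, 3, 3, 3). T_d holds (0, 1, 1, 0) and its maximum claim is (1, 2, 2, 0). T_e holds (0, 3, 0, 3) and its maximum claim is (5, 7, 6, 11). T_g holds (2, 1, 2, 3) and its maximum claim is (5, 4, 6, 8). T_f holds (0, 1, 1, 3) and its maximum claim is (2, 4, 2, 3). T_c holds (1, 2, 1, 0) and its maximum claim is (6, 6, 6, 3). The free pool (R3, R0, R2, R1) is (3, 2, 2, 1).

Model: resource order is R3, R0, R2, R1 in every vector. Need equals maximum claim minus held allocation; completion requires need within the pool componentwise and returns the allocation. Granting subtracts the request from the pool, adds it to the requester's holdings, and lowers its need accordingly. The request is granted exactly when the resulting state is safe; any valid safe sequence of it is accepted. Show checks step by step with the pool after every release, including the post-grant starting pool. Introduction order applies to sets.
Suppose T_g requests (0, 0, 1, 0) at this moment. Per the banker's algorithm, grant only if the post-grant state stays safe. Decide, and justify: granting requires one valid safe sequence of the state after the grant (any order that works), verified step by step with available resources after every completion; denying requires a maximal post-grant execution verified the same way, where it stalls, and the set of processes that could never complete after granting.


GRANT. The post-grant state is safe; one safe sequence: T_d, T_f, T_h, T_g, T_c, T_e.
Key observation: (3, 2, 1, 1) free after granting still covers T_d first, and each release covers the next.
Verifying the post-grant state step by step:
  pool = (3, 2, 1, 1)
  T_d: need (1, 1, 1, 0) fits (3, 2, 1, 1); releases (0, 1, 1, 0), pool now (3, 3, 2, 1)
  T_f: need (2, 3, 1, 0) fits (3, 3, 2, 1); releases (0, 1, 1, 3), pool now (3, 4, 3, 4)
  T_h: need (3, 3, 3, 2) fits (3, 4, 3, 4); releases (1, 0, 0, 1), pool now (4, 4, 3, 5)
  T_g: need (3, 3, 3, 5) fits (4, 4, 3, 5); releases (2, 1, 3, 3), pool now (6, 5, 6, 8)
  T_c: need (5, 4, 5, 3) fits (6, 5, 6, 8); releases (1, 2, 1, 0), pool now (7, 7, 7, 8)
  T_e: need (5, 4, 6, 8) fits (7, 7, 7, 8); releases (0, 3, 0, 3), pool now (7, 10, 7, 11)


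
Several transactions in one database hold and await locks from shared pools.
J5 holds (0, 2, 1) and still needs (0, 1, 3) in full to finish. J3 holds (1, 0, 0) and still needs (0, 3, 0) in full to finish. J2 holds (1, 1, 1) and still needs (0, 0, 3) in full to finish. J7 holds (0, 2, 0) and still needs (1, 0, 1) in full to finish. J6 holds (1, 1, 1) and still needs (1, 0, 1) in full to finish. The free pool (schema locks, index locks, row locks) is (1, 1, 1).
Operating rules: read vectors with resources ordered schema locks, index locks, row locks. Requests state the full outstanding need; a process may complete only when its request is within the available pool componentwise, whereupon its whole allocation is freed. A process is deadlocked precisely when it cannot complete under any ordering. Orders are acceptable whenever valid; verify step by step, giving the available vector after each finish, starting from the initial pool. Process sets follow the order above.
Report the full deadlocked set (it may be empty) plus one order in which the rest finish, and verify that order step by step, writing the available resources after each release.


Deadlocked: J5 and J2.
Key observation: J6, J7, J3 can finish, but then (3, 4, 2) is all there is, and the blocked group's row locks demands exceed it.
A valid finishing order for the others: J6, J7, J3. Check, step by step:
  pool = (1, 1, 1)
  run J6 (needs (1, 0, 1), free (1, 1, 1)); after release of (1, 1, 1) the pool is (2, 2, 2)
  run J7 (needs (1, 0, 1), free (2, 2, 2)); after release of (0, 2, 0) the pool is (2, 4, 2)
  run J3 (needs (0, 3, 0), free (2, 4, 2)); after release of (1, 0, 0) the pool is (3, 4, 2)
The stuck group stays short no matter what:
  blocked: J5 wants (0, 1, 3), pool (3, 4, 2) — not enough row locks
  blocked: J2 wants (0, 0, 3), pool (3, 4, 2) — not enough row locks


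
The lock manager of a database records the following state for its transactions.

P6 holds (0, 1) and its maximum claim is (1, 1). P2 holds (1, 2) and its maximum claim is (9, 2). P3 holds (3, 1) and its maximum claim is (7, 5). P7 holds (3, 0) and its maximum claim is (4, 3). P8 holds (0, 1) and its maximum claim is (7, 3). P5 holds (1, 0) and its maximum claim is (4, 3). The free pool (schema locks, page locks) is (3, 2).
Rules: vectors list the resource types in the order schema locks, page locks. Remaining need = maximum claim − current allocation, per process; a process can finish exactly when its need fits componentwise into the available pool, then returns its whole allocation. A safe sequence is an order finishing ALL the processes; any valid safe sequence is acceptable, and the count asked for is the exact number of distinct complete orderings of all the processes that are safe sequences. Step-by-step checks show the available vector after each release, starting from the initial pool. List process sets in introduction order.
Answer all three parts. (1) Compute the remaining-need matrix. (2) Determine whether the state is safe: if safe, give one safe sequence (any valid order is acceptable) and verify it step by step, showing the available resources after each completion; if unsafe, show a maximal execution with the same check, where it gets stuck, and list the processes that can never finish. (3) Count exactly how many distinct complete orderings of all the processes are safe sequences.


(1) Need matrix, components ordered schema locks, page locks:
  P6: (1, 0)
  P2: (8, 0)
  P3: (4, 4)
  P7: (1, 3)
  P8: (7, 2)
  P5: (3, 3)
(2) SAFE — a valid safe sequence is P6, P7, P5, P8, P3, P2.
Key observation: reading the order forward, P7 is the first process whose need (1, 3) meets the free pool (3, 3) exactly on a resource it requests.
Check, step by step:
  pool = (3, 2)
  run P6 (needs (1, 0), free (3, 2)); after release of (0, 1) the pool is (3, 3)
  run P7 (needs (1, 3), free (3, 3)); after release of (3, 0) the pool is (6, 3)
  run P5 (needs (3, 3), free (6, 3)); after release of (1, 0) the pool is (7, 3)
  run P8 (needs (7, 2), free (7, 3)); after release of (0, 1) the pool is (7, 4)
  run P3 (needs (4, 4), free (7, 4)); after release of (3, 1) the pool is (10, 5)
  run P2 (needs (8, 0), free (10, 5)); after release of (1, 2) the pool is (11, 7)
(3) Exactly 2 of the possible complete orderings are safe sequences.


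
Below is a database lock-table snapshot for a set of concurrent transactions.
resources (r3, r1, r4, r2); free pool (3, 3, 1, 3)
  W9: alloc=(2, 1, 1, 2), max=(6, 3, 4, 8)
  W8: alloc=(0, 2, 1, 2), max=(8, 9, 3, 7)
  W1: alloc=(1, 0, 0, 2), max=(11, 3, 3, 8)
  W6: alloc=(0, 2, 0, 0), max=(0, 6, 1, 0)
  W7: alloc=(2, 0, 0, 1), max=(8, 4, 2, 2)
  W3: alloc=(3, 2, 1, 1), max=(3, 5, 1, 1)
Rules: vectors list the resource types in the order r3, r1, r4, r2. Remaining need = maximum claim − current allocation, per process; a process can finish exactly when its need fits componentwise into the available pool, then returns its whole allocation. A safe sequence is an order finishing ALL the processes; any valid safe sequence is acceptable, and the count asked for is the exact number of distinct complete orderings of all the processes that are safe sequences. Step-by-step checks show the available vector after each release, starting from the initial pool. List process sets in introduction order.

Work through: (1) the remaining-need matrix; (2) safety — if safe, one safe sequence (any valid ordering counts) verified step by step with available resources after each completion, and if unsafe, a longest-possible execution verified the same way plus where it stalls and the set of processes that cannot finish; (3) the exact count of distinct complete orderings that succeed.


(1) Need matrix, components ordered r3, r1, r4, r2:
  W9: (4, 2, 3, 6)
  W8: (8, 7, 2, 5)
  W1: (10, 3, 3, 6)
  W6: (0, 4, 1, 0)
  W7: (6, 4, 2, 1)
  W3: (0, 3, 0, 0)
(2) SAFE — a valid safe sequence is W3, W7, W6, W8, W9, W1.
Key observation: W3 is the earliest step where a requested resource binds exactly: need (0, 3, 0, 0), pool (3, 3, 1, 3) at its turn.
Check, step by step:
  pool = (3, 3, 1, 3)
  W3: need (0, 3, 0, 0) fits (3, 3, 1, 3); releases (3, 2, 1, 1), pool now (6, 5, 2, 4)
  W7: need (6, 4, 2, 1) fits (6, 5, 2, 4); releases (2, 0, 0, 1), pool now (8, 5, 2, 5)
  W6: need (0, 4, 1, 0) fits (8, 5, 2, 5); releases (0, 2, 0, 0), pool now (8, 7, 2, 5)
  W8: need (8, 7, 2, 5) fits (8, 7, 2, 5); releases (0, 2, 1, 2), pool now (8, 9, 3, 7)
  W9: need (4, 2, 3, 6) fits (8, 9, 3, 7); releases (2, 1, 1, 2), pool now (10, 10, 4, 9)
  W1: need (10, 3, 3, 6) fits (10, 10, 4, 9); releases (1, 0, 0, 2), pool now (11, 10, 4, 11)
(3) The exact count: 2 of the possible complete orderings are safe sequences.
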